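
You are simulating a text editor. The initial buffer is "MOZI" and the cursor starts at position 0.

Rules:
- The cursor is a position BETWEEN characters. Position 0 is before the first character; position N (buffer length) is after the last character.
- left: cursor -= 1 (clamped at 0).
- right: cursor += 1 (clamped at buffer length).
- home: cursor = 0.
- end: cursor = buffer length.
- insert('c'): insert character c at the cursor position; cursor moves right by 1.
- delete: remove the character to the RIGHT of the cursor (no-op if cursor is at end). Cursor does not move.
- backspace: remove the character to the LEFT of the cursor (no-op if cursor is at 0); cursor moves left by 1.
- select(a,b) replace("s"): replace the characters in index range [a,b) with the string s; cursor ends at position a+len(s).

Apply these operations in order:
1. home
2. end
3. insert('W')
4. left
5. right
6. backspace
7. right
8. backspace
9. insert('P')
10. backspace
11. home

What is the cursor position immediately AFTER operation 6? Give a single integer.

Answer: 4

Derivation:
After op 1 (home): buf='MOZI' cursor=0
After op 2 (end): buf='MOZI' cursor=4
After op 3 (insert('W')): buf='MOZIW' cursor=5
After op 4 (left): buf='MOZIW' cursor=4
After op 5 (right): buf='MOZIW' cursor=5
After op 6 (backspace): buf='MOZI' cursor=4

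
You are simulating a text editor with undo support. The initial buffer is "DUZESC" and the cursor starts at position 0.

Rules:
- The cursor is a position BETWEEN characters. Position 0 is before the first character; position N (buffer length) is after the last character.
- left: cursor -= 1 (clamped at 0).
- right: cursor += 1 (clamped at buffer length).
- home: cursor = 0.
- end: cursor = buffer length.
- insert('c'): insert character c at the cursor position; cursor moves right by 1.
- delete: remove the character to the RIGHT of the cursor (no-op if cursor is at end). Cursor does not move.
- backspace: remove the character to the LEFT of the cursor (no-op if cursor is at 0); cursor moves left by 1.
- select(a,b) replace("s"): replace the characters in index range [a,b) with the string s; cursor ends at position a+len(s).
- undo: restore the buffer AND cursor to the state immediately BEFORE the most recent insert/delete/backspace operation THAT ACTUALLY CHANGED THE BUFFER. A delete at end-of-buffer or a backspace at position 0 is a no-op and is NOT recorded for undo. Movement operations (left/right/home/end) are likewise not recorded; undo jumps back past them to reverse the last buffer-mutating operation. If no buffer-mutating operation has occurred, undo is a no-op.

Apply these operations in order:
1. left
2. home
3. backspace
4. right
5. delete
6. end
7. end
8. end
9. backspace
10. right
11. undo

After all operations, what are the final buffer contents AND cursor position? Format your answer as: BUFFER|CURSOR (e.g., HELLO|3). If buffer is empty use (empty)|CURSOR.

After op 1 (left): buf='DUZESC' cursor=0
After op 2 (home): buf='DUZESC' cursor=0
After op 3 (backspace): buf='DUZESC' cursor=0
After op 4 (right): buf='DUZESC' cursor=1
After op 5 (delete): buf='DZESC' cursor=1
After op 6 (end): buf='DZESC' cursor=5
After op 7 (end): buf='DZESC' cursor=5
After op 8 (end): buf='DZESC' cursor=5
After op 9 (backspace): buf='DZES' cursor=4
After op 10 (right): buf='DZES' cursor=4
After op 11 (undo): buf='DZESC' cursor=5

Answer: DZESC|5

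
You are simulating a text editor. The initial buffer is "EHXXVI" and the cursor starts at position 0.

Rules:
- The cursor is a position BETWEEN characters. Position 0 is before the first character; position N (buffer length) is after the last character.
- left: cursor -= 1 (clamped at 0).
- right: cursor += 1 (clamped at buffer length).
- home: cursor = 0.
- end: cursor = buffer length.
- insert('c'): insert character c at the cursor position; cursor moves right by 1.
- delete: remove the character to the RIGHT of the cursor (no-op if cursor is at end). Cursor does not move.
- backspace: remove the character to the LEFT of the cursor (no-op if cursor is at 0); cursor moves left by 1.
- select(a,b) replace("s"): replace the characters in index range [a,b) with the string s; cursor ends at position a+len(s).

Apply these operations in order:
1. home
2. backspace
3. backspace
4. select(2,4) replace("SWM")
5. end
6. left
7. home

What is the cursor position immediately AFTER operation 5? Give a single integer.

After op 1 (home): buf='EHXXVI' cursor=0
After op 2 (backspace): buf='EHXXVI' cursor=0
After op 3 (backspace): buf='EHXXVI' cursor=0
After op 4 (select(2,4) replace("SWM")): buf='EHSWMVI' cursor=5
After op 5 (end): buf='EHSWMVI' cursor=7

Answer: 7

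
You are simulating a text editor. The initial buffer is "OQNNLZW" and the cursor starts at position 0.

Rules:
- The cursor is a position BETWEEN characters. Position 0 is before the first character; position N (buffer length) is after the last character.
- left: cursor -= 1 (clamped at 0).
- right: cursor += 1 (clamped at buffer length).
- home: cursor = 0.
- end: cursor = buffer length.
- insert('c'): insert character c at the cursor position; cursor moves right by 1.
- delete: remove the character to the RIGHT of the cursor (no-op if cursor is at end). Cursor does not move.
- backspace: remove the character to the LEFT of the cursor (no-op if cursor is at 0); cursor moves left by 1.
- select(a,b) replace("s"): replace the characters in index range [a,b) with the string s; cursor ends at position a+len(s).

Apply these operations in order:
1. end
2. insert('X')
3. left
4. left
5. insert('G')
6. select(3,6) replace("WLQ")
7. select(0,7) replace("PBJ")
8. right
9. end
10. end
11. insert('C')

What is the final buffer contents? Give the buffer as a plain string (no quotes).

Answer: PBJWXC

Derivation:
After op 1 (end): buf='OQNNLZW' cursor=7
After op 2 (insert('X')): buf='OQNNLZWX' cursor=8
After op 3 (left): buf='OQNNLZWX' cursor=7
After op 4 (left): buf='OQNNLZWX' cursor=6
After op 5 (insert('G')): buf='OQNNLZGWX' cursor=7
After op 6 (select(3,6) replace("WLQ")): buf='OQNWLQGWX' cursor=6
After op 7 (select(0,7) replace("PBJ")): buf='PBJWX' cursor=3
After op 8 (right): buf='PBJWX' cursor=4
After op 9 (end): buf='PBJWX' cursor=5
After op 10 (end): buf='PBJWX' cursor=5
After op 11 (insert('C')): buf='PBJWXC' cursor=6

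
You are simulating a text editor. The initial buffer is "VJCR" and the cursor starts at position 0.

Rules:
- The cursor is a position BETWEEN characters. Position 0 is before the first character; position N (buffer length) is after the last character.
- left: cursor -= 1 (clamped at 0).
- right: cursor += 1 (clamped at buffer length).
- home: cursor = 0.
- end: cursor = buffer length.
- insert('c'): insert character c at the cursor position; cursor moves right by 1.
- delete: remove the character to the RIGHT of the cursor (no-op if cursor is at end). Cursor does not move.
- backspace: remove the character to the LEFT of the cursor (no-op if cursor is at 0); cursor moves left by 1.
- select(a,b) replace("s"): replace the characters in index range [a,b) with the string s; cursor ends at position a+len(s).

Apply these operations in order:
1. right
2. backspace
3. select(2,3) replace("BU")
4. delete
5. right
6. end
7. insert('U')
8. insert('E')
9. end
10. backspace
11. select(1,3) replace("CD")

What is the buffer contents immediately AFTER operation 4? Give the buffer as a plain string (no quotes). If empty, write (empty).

Answer: JCBU

Derivation:
After op 1 (right): buf='VJCR' cursor=1
After op 2 (backspace): buf='JCR' cursor=0
After op 3 (select(2,3) replace("BU")): buf='JCBU' cursor=4
After op 4 (delete): buf='JCBU' cursor=4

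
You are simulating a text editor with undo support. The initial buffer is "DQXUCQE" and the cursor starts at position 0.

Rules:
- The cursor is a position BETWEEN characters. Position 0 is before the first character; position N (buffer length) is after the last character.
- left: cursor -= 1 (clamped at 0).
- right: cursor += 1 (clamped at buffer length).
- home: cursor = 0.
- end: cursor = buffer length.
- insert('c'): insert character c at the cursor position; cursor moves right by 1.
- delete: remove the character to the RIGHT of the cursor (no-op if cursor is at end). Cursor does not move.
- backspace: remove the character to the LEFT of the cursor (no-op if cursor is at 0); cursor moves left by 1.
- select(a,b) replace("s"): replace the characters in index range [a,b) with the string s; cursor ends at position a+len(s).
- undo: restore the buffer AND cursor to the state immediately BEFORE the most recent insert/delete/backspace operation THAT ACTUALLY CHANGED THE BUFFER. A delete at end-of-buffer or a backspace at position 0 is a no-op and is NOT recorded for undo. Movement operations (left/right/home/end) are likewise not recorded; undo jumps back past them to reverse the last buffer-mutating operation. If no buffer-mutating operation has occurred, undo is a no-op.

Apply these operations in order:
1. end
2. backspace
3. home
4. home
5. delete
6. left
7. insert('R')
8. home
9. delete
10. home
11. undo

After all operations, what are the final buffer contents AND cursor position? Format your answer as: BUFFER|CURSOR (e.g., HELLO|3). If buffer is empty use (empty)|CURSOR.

Answer: RQXUCQ|0

Derivation:
After op 1 (end): buf='DQXUCQE' cursor=7
After op 2 (backspace): buf='DQXUCQ' cursor=6
After op 3 (home): buf='DQXUCQ' cursor=0
After op 4 (home): buf='DQXUCQ' cursor=0
After op 5 (delete): buf='QXUCQ' cursor=0
After op 6 (left): buf='QXUCQ' cursor=0
After op 7 (insert('R')): buf='RQXUCQ' cursor=1
After op 8 (home): buf='RQXUCQ' cursor=0
After op 9 (delete): buf='QXUCQ' cursor=0
After op 10 (home): buf='QXUCQ' cursor=0
After op 11 (undo): buf='RQXUCQ' cursor=0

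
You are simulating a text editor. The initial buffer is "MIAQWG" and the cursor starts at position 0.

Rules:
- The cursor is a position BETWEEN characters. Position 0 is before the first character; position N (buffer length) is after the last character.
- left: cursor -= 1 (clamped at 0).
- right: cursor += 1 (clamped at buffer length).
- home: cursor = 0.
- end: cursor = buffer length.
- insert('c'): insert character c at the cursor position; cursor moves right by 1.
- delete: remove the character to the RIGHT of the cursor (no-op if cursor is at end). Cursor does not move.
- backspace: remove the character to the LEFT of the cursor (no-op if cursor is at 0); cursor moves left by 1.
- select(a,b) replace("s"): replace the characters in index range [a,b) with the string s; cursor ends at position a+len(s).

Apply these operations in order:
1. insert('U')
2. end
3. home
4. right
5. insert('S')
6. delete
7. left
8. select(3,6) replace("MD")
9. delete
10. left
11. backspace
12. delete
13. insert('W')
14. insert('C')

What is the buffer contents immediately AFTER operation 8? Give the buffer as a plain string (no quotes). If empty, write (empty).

After op 1 (insert('U')): buf='UMIAQWG' cursor=1
After op 2 (end): buf='UMIAQWG' cursor=7
After op 3 (home): buf='UMIAQWG' cursor=0
After op 4 (right): buf='UMIAQWG' cursor=1
After op 5 (insert('S')): buf='USMIAQWG' cursor=2
After op 6 (delete): buf='USIAQWG' cursor=2
After op 7 (left): buf='USIAQWG' cursor=1
After op 8 (select(3,6) replace("MD")): buf='USIMDG' cursor=5

Answer: USIMDG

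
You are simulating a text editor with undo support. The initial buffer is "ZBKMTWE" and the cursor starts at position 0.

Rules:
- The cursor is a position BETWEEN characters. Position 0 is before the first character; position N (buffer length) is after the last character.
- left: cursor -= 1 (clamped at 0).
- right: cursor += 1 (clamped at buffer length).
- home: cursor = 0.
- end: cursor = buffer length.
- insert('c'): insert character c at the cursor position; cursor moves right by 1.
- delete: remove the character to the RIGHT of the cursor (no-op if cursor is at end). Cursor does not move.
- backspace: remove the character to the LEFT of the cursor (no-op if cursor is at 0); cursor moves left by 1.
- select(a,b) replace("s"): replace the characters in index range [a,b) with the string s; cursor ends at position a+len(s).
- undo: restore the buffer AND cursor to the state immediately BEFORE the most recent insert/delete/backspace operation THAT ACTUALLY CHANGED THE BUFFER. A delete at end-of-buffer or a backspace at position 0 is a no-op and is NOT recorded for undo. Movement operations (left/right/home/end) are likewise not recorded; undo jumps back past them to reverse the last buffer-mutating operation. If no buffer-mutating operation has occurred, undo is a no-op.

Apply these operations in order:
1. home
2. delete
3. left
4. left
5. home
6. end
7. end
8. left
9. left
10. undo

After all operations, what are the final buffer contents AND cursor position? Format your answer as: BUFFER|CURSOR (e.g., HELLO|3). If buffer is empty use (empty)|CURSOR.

Answer: ZBKMTWE|0

Derivation:
After op 1 (home): buf='ZBKMTWE' cursor=0
After op 2 (delete): buf='BKMTWE' cursor=0
After op 3 (left): buf='BKMTWE' cursor=0
After op 4 (left): buf='BKMTWE' cursor=0
After op 5 (home): buf='BKMTWE' cursor=0
After op 6 (end): buf='BKMTWE' cursor=6
After op 7 (end): buf='BKMTWE' cursor=6
After op 8 (left): buf='BKMTWE' cursor=5
After op 9 (left): buf='BKMTWE' cursor=4
After op 10 (undo): buf='ZBKMTWE' cursor=0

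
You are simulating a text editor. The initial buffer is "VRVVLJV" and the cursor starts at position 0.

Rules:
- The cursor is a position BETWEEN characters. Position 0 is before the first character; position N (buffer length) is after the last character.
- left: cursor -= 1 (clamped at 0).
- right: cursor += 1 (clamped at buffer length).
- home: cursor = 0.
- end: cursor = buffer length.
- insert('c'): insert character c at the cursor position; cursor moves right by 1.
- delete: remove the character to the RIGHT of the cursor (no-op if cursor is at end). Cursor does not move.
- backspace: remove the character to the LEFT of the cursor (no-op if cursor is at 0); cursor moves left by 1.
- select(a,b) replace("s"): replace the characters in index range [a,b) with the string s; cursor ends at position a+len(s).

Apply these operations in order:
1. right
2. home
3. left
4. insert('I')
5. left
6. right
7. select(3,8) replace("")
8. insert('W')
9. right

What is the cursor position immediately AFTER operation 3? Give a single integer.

After op 1 (right): buf='VRVVLJV' cursor=1
After op 2 (home): buf='VRVVLJV' cursor=0
After op 3 (left): buf='VRVVLJV' cursor=0

Answer: 0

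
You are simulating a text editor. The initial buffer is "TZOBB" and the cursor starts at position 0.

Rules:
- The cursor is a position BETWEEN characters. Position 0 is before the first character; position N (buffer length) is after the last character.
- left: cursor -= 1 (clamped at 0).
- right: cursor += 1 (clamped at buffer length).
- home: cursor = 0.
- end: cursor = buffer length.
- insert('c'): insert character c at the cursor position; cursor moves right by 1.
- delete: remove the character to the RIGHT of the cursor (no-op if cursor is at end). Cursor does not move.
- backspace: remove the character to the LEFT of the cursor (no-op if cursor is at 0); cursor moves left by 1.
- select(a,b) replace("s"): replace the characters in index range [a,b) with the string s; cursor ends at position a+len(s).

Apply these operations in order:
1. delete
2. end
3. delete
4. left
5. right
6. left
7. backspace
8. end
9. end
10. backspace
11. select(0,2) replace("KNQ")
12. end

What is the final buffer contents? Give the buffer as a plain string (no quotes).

Answer: KNQ

Derivation:
After op 1 (delete): buf='ZOBB' cursor=0
After op 2 (end): buf='ZOBB' cursor=4
After op 3 (delete): buf='ZOBB' cursor=4
After op 4 (left): buf='ZOBB' cursor=3
After op 5 (right): buf='ZOBB' cursor=4
After op 6 (left): buf='ZOBB' cursor=3
After op 7 (backspace): buf='ZOB' cursor=2
After op 8 (end): buf='ZOB' cursor=3
After op 9 (end): buf='ZOB' cursor=3
After op 10 (backspace): buf='ZO' cursor=2
After op 11 (select(0,2) replace("KNQ")): buf='KNQ' cursor=3
After op 12 (end): buf='KNQ' cursor=3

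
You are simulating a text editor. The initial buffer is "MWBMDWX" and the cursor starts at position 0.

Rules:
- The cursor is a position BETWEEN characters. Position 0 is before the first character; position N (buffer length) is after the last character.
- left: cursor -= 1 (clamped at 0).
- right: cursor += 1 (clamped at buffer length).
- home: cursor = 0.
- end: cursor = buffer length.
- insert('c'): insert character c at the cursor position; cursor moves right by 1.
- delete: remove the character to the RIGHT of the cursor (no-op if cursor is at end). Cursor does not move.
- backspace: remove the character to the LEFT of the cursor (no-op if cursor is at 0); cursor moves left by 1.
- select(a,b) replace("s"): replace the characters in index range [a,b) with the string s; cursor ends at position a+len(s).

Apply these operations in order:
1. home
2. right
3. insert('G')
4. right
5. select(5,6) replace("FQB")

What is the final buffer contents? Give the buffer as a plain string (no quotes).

Answer: MGWBMFQBWX

Derivation:
After op 1 (home): buf='MWBMDWX' cursor=0
After op 2 (right): buf='MWBMDWX' cursor=1
After op 3 (insert('G')): buf='MGWBMDWX' cursor=2
After op 4 (right): buf='MGWBMDWX' cursor=3
After op 5 (select(5,6) replace("FQB")): buf='MGWBMFQBWX' cursor=8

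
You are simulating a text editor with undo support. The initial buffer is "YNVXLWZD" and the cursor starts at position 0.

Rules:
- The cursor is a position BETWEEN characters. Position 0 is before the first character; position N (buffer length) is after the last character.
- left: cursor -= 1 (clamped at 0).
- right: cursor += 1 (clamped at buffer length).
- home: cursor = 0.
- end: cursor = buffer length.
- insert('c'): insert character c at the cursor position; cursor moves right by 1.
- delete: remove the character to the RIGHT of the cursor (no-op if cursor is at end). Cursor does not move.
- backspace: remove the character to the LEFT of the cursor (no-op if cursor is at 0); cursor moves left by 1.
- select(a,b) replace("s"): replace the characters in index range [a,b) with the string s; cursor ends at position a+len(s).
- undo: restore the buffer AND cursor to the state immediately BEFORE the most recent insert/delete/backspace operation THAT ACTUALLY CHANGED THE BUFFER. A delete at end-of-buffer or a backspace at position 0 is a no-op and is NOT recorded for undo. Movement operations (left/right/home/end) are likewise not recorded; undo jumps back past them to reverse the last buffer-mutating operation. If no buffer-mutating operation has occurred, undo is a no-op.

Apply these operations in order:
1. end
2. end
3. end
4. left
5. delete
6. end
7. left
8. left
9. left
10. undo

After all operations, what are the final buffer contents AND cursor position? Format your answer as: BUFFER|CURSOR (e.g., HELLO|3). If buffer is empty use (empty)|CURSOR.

After op 1 (end): buf='YNVXLWZD' cursor=8
After op 2 (end): buf='YNVXLWZD' cursor=8
After op 3 (end): buf='YNVXLWZD' cursor=8
After op 4 (left): buf='YNVXLWZD' cursor=7
After op 5 (delete): buf='YNVXLWZ' cursor=7
After op 6 (end): buf='YNVXLWZ' cursor=7
After op 7 (left): buf='YNVXLWZ' cursor=6
After op 8 (left): buf='YNVXLWZ' cursor=5
After op 9 (left): buf='YNVXLWZ' cursor=4
After op 10 (undo): buf='YNVXLWZD' cursor=7

Answer: YNVXLWZD|7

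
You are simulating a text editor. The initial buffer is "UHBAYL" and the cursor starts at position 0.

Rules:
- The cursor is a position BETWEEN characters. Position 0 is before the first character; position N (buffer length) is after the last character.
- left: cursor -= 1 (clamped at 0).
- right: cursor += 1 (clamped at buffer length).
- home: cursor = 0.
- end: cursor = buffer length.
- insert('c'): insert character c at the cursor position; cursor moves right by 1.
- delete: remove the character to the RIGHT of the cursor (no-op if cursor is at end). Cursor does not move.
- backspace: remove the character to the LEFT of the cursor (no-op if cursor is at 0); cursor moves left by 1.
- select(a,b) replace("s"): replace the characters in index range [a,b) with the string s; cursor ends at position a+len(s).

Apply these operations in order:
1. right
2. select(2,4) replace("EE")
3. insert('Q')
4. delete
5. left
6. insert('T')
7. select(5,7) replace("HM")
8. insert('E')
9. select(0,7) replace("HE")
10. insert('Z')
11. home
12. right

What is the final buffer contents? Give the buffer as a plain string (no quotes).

Answer: HEZE

Derivation:
After op 1 (right): buf='UHBAYL' cursor=1
After op 2 (select(2,4) replace("EE")): buf='UHEEYL' cursor=4
After op 3 (insert('Q')): buf='UHEEQYL' cursor=5
After op 4 (delete): buf='UHEEQL' cursor=5
After op 5 (left): buf='UHEEQL' cursor=4
After op 6 (insert('T')): buf='UHEETQL' cursor=5
After op 7 (select(5,7) replace("HM")): buf='UHEETHM' cursor=7
After op 8 (insert('E')): buf='UHEETHME' cursor=8
After op 9 (select(0,7) replace("HE")): buf='HEE' cursor=2
After op 10 (insert('Z')): buf='HEZE' cursor=3
After op 11 (home): buf='HEZE' cursor=0
After op 12 (right): buf='HEZE' cursor=1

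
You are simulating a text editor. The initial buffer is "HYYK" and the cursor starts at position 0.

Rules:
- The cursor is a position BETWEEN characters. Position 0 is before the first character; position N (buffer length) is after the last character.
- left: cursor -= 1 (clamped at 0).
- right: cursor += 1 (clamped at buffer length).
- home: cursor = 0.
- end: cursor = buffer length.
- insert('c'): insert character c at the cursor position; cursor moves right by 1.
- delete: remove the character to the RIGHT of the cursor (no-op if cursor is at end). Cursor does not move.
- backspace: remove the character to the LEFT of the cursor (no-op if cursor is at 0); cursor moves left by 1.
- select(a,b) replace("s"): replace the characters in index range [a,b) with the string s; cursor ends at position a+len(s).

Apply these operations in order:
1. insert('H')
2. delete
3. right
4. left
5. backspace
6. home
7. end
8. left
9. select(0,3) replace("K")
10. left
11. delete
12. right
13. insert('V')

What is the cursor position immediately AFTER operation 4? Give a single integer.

Answer: 1

Derivation:
After op 1 (insert('H')): buf='HHYYK' cursor=1
After op 2 (delete): buf='HYYK' cursor=1
After op 3 (right): buf='HYYK' cursor=2
After op 4 (left): buf='HYYK' cursor=1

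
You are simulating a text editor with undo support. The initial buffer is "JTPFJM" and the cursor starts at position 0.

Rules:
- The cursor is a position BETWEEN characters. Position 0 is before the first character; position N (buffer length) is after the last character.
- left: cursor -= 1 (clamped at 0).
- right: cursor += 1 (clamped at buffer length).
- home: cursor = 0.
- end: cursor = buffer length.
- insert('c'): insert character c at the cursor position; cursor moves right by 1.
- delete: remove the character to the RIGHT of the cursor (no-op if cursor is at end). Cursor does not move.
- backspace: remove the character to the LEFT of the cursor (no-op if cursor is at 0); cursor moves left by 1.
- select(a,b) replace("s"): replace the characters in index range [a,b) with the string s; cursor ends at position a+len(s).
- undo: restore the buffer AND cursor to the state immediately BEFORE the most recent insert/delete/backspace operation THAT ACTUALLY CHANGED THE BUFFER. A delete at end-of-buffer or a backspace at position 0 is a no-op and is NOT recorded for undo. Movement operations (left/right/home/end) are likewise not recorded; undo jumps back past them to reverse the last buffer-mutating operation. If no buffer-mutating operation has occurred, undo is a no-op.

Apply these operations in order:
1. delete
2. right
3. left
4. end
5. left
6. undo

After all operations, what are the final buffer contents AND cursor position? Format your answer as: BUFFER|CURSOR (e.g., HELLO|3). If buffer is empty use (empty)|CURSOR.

After op 1 (delete): buf='TPFJM' cursor=0
After op 2 (right): buf='TPFJM' cursor=1
After op 3 (left): buf='TPFJM' cursor=0
After op 4 (end): buf='TPFJM' cursor=5
After op 5 (left): buf='TPFJM' cursor=4
After op 6 (undo): buf='JTPFJM' cursor=0

Answer: JTPFJM|0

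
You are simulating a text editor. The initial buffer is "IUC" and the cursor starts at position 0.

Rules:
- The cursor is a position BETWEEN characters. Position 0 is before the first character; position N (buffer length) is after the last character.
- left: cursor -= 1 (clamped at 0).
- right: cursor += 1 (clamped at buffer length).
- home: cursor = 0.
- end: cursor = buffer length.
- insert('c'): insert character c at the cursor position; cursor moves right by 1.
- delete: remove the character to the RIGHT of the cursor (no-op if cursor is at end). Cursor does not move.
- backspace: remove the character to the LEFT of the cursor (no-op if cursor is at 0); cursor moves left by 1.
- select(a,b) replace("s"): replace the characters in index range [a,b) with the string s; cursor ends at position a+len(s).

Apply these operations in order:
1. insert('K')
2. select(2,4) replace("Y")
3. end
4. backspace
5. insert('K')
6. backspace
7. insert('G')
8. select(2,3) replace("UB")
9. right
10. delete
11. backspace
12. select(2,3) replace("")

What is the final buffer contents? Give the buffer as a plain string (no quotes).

Answer: KI

Derivation:
After op 1 (insert('K')): buf='KIUC' cursor=1
After op 2 (select(2,4) replace("Y")): buf='KIY' cursor=3
After op 3 (end): buf='KIY' cursor=3
After op 4 (backspace): buf='KI' cursor=2
After op 5 (insert('K')): buf='KIK' cursor=3
After op 6 (backspace): buf='KI' cursor=2
After op 7 (insert('G')): buf='KIG' cursor=3
After op 8 (select(2,3) replace("UB")): buf='KIUB' cursor=4
After op 9 (right): buf='KIUB' cursor=4
After op 10 (delete): buf='KIUB' cursor=4
After op 11 (backspace): buf='KIU' cursor=3
After op 12 (select(2,3) replace("")): buf='KI' cursor=2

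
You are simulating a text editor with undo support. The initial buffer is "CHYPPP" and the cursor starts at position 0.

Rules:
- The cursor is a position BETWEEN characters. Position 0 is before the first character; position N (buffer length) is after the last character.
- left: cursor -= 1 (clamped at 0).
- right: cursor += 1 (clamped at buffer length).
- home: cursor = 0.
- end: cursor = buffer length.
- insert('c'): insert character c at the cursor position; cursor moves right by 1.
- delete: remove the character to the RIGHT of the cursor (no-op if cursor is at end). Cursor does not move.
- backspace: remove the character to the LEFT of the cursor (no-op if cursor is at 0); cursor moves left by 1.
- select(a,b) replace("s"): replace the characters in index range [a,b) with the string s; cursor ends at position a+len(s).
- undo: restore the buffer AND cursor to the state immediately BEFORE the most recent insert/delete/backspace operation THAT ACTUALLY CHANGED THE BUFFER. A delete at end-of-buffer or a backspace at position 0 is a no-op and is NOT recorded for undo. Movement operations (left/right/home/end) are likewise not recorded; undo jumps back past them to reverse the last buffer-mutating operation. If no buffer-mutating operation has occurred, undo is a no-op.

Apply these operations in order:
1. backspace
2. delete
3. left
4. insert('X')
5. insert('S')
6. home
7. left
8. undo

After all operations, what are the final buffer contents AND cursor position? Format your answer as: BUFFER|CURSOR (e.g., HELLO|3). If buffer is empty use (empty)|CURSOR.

After op 1 (backspace): buf='CHYPPP' cursor=0
After op 2 (delete): buf='HYPPP' cursor=0
After op 3 (left): buf='HYPPP' cursor=0
After op 4 (insert('X')): buf='XHYPPP' cursor=1
After op 5 (insert('S')): buf='XSHYPPP' cursor=2
After op 6 (home): buf='XSHYPPP' cursor=0
After op 7 (left): buf='XSHYPPP' cursor=0
After op 8 (undo): buf='XHYPPP' cursor=1

Answer: XHYPPP|1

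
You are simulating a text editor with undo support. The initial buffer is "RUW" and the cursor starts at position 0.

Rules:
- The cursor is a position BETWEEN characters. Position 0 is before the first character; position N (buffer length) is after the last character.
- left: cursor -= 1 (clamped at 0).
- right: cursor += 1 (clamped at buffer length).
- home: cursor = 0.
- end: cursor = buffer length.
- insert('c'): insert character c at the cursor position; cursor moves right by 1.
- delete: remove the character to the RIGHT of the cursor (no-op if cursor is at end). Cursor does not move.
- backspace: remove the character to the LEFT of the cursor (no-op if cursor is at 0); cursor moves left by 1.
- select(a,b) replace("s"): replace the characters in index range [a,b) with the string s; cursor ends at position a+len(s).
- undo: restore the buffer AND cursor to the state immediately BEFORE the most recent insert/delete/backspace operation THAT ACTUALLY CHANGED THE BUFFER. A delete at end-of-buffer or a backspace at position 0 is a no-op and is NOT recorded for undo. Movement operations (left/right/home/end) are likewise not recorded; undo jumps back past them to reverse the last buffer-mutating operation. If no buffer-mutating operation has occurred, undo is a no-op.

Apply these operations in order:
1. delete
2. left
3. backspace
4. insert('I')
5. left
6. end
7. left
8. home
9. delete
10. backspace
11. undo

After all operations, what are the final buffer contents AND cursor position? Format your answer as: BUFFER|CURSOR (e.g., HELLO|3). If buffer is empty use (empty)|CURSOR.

After op 1 (delete): buf='UW' cursor=0
After op 2 (left): buf='UW' cursor=0
After op 3 (backspace): buf='UW' cursor=0
After op 4 (insert('I')): buf='IUW' cursor=1
After op 5 (left): buf='IUW' cursor=0
After op 6 (end): buf='IUW' cursor=3
After op 7 (left): buf='IUW' cursor=2
After op 8 (home): buf='IUW' cursor=0
After op 9 (delete): buf='UW' cursor=0
After op 10 (backspace): buf='UW' cursor=0
After op 11 (undo): buf='IUW' cursor=0

Answer: IUW|0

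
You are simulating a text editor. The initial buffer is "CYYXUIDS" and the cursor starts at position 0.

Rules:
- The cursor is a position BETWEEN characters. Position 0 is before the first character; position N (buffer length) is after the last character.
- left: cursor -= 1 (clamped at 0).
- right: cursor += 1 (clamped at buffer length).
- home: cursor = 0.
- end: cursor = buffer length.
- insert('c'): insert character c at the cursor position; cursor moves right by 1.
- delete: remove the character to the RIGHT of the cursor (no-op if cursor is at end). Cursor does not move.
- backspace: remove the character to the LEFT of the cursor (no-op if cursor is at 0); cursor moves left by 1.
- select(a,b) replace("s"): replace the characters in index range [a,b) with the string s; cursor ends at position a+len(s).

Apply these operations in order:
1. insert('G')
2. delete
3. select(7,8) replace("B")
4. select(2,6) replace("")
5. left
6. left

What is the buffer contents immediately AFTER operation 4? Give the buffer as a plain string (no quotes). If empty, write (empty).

After op 1 (insert('G')): buf='GCYYXUIDS' cursor=1
After op 2 (delete): buf='GYYXUIDS' cursor=1
After op 3 (select(7,8) replace("B")): buf='GYYXUIDB' cursor=8
After op 4 (select(2,6) replace("")): buf='GYDB' cursor=2

Answer: GYDB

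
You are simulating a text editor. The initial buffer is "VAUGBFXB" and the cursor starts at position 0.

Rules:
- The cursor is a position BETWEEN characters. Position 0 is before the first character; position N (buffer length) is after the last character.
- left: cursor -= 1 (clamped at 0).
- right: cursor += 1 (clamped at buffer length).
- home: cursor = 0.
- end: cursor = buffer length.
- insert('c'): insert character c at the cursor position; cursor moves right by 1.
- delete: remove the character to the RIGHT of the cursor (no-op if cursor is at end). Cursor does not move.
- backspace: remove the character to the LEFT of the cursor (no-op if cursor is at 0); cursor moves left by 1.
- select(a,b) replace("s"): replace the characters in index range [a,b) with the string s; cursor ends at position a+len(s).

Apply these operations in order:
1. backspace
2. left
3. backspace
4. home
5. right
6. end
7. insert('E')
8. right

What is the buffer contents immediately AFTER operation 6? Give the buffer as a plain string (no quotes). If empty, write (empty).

Answer: VAUGBFXB

Derivation:
After op 1 (backspace): buf='VAUGBFXB' cursor=0
After op 2 (left): buf='VAUGBFXB' cursor=0
After op 3 (backspace): buf='VAUGBFXB' cursor=0
After op 4 (home): buf='VAUGBFXB' cursor=0
After op 5 (right): buf='VAUGBFXB' cursor=1
After op 6 (end): buf='VAUGBFXB' cursor=8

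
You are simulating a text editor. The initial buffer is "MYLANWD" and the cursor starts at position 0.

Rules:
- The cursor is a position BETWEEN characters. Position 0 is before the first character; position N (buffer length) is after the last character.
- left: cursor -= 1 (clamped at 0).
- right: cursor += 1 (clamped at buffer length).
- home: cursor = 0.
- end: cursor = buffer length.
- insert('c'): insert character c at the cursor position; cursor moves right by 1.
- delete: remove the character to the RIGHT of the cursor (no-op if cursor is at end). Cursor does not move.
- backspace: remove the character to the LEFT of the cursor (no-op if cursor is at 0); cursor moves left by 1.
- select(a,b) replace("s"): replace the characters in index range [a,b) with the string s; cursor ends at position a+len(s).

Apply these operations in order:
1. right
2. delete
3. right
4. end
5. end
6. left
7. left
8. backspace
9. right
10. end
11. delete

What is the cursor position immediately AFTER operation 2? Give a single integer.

Answer: 1

Derivation:
After op 1 (right): buf='MYLANWD' cursor=1
After op 2 (delete): buf='MLANWD' cursor=1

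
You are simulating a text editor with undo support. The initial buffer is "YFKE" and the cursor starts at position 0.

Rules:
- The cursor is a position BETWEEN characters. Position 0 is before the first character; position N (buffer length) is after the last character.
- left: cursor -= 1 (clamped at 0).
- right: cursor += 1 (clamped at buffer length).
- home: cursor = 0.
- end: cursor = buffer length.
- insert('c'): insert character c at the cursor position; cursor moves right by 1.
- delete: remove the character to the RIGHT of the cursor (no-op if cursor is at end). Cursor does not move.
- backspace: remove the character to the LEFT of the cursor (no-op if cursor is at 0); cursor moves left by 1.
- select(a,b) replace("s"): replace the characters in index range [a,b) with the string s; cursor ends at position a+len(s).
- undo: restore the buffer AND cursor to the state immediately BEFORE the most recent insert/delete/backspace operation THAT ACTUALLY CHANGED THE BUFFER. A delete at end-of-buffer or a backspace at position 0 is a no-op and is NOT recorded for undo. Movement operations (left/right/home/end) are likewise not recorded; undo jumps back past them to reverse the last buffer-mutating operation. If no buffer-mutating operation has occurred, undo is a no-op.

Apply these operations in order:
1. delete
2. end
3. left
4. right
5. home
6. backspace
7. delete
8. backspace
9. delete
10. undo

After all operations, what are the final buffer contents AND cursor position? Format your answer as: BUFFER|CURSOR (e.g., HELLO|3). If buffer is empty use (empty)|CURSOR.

Answer: KE|0

Derivation:
After op 1 (delete): buf='FKE' cursor=0
After op 2 (end): buf='FKE' cursor=3
After op 3 (left): buf='FKE' cursor=2
After op 4 (right): buf='FKE' cursor=3
After op 5 (home): buf='FKE' cursor=0
After op 6 (backspace): buf='FKE' cursor=0
After op 7 (delete): buf='KE' cursor=0
After op 8 (backspace): buf='KE' cursor=0
After op 9 (delete): buf='E' cursor=0
After op 10 (undo): buf='KE' cursor=0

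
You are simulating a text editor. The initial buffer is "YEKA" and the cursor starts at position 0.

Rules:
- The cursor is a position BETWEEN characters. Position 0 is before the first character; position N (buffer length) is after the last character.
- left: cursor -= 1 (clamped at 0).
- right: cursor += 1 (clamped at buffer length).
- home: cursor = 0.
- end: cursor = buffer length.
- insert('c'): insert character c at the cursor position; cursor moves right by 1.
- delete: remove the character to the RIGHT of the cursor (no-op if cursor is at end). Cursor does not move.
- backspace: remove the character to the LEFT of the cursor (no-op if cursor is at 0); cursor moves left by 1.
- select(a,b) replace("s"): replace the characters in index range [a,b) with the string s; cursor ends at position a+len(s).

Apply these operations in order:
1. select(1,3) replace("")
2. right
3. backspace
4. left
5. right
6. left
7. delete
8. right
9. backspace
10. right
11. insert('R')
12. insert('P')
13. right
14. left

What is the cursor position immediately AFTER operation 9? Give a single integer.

Answer: 0

Derivation:
After op 1 (select(1,3) replace("")): buf='YA' cursor=1
After op 2 (right): buf='YA' cursor=2
After op 3 (backspace): buf='Y' cursor=1
After op 4 (left): buf='Y' cursor=0
After op 5 (right): buf='Y' cursor=1
After op 6 (left): buf='Y' cursor=0
After op 7 (delete): buf='(empty)' cursor=0
After op 8 (right): buf='(empty)' cursor=0
After op 9 (backspace): buf='(empty)' cursor=0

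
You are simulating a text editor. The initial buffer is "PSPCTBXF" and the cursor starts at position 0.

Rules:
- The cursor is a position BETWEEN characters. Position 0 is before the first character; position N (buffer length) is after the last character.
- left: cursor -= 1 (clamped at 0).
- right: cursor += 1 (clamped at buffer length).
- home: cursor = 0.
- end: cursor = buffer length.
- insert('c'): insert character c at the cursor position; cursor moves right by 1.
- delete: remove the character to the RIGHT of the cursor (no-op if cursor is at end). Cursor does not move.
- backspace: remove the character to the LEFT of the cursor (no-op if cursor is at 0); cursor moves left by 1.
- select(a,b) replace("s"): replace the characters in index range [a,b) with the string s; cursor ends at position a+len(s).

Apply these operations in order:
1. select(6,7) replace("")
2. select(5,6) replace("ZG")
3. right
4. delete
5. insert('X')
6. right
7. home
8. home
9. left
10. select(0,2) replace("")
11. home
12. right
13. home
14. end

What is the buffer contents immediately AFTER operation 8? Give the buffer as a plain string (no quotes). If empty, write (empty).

Answer: PSPCTZGFX

Derivation:
After op 1 (select(6,7) replace("")): buf='PSPCTBF' cursor=6
After op 2 (select(5,6) replace("ZG")): buf='PSPCTZGF' cursor=7
After op 3 (right): buf='PSPCTZGF' cursor=8
After op 4 (delete): buf='PSPCTZGF' cursor=8
After op 5 (insert('X')): buf='PSPCTZGFX' cursor=9
After op 6 (right): buf='PSPCTZGFX' cursor=9
After op 7 (home): buf='PSPCTZGFX' cursor=0
After op 8 (home): buf='PSPCTZGFX' cursor=0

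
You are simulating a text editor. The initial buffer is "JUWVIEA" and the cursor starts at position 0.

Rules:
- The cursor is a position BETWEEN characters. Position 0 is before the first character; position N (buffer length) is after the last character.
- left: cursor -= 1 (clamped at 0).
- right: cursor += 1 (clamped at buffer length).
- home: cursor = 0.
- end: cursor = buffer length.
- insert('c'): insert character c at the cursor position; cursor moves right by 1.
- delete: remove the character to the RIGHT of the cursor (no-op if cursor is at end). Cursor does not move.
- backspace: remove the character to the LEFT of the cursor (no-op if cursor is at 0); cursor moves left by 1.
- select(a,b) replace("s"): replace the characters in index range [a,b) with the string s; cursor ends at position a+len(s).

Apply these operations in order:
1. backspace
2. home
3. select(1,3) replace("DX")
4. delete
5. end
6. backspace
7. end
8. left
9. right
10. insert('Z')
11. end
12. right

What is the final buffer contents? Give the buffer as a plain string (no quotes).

Answer: JDXIEZ

Derivation:
After op 1 (backspace): buf='JUWVIEA' cursor=0
After op 2 (home): buf='JUWVIEA' cursor=0
After op 3 (select(1,3) replace("DX")): buf='JDXVIEA' cursor=3
After op 4 (delete): buf='JDXIEA' cursor=3
After op 5 (end): buf='JDXIEA' cursor=6
After op 6 (backspace): buf='JDXIE' cursor=5
After op 7 (end): buf='JDXIE' cursor=5
After op 8 (left): buf='JDXIE' cursor=4
After op 9 (right): buf='JDXIE' cursor=5
After op 10 (insert('Z')): buf='JDXIEZ' cursor=6
After op 11 (end): buf='JDXIEZ' cursor=6
After op 12 (right): buf='JDXIEZ' cursor=6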